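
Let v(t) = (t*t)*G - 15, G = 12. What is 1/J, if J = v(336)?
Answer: 1/1354737 ≈ 7.3815e-7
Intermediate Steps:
v(t) = -15 + 12*t² (v(t) = (t*t)*12 - 15 = t²*12 - 15 = 12*t² - 15 = -15 + 12*t²)
J = 1354737 (J = -15 + 12*336² = -15 + 12*112896 = -15 + 1354752 = 1354737)
1/J = 1/1354737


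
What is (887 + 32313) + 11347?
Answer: 44547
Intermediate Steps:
(887 + 32313) + 11347 = 33200 + 11347 = 44547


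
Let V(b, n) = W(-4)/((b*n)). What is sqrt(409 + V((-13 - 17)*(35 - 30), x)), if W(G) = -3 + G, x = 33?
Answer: sqrt(44540254)/330 ≈ 20.224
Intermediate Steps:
V(b, n) = -7/(b*n) (V(b, n) = (-3 - 4)/((b*n)) = -7/(b*n))
sqrt(409 + V((-13 - 17)*(35 - 30), x)) = sqrt(409 - 7/((-13 - 17)*(35 - 30)*33)) = sqrt(409 - 7*1/33/(-30*5)) = sqrt(409 - 7*1/33/(-150)) = sqrt(409 - 7*(-1/150)*1/33) = sqrt(409 + 7/4950) = sqrt(2024557/4950) = sqrt(44540254)/330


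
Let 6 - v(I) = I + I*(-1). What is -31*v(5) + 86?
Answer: -100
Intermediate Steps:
v(I) = 6 (v(I) = 6 - (I + I*(-1)) = 6 - (I - I) = 6 - 1*0 = 6 + 0 = 6)
-31*v(5) + 86 = -31*6 + 86 = -186 + 86 = -100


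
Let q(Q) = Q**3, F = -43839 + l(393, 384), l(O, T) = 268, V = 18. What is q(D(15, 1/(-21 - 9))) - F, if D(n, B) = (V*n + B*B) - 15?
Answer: 12119743645438501/729000000 ≈ 1.6625e+7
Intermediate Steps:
D(n, B) = -15 + B**2 + 18*n (D(n, B) = (18*n + B*B) - 15 = (18*n + B**2) - 15 = (B**2 + 18*n) - 15 = -15 + B**2 + 18*n)
F = -43571 (F = -43839 + 268 = -43571)
q(D(15, 1/(-21 - 9))) - F = (-15 + (1/(-21 - 9))**2 + 18*15)**3 - 1*(-43571) = (-15 + (1/(-30))**2 + 270)**3 + 43571 = (-15 + (-1/30)**2 + 270)**3 + 43571 = (-15 + 1/900 + 270)**3 + 43571 = (229501/900)**3 + 43571 = 12087980386438501/729000000 + 43571 = 12119743645438501/729000000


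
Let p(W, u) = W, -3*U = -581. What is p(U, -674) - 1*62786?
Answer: -187777/3 ≈ -62592.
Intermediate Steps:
U = 581/3 (U = -⅓*(-581) = 581/3 ≈ 193.67)
p(U, -674) - 1*62786 = 581/3 - 1*62786 = 581/3 - 62786 = -187777/3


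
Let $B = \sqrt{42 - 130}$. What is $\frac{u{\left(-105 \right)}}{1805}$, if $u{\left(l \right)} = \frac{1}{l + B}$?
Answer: $- \frac{21}{4011793} - \frac{2 i \sqrt{22}}{20058965} \approx -5.2346 \cdot 10^{-6} - 4.6766 \cdot 10^{-7} i$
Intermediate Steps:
$B = 2 i \sqrt{22}$ ($B = \sqrt{-88} = 2 i \sqrt{22} \approx 9.3808 i$)
$u{\left(l \right)} = \frac{1}{l + 2 i \sqrt{22}}$
$\frac{u{\left(-105 \right)}}{1805} = \frac{1}{\left(-105 + 2 i \sqrt{22}\right) 1805} = \frac{1}{-105 + 2 i \sqrt{22}} \cdot \frac{1}{1805} = \frac{1}{1805 \left(-105 + 2 i \sqrt{22}\right)}$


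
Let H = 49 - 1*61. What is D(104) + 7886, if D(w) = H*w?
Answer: 6638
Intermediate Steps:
H = -12 (H = 49 - 61 = -12)
D(w) = -12*w
D(104) + 7886 = -12*104 + 7886 = -1248 + 7886 = 6638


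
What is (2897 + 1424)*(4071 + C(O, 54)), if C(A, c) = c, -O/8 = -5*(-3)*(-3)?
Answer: 17824125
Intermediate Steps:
O = 360 (O = -8*(-5*(-3))*(-3) = -120*(-3) = -8*(-45) = 360)
(2897 + 1424)*(4071 + C(O, 54)) = (2897 + 1424)*(4071 + 54) = 4321*4125 = 17824125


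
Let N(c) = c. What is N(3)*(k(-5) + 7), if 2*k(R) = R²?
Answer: 117/2 ≈ 58.500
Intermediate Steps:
k(R) = R²/2
N(3)*(k(-5) + 7) = 3*((½)*(-5)² + 7) = 3*((½)*25 + 7) = 3*(25/2 + 7) = 3*(39/2) = 117/2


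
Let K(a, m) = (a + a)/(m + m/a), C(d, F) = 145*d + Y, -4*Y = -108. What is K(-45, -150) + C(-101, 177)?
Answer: -643165/44 ≈ -14617.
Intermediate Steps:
Y = 27 (Y = -1/4*(-108) = 27)
C(d, F) = 27 + 145*d (C(d, F) = 145*d + 27 = 27 + 145*d)
K(a, m) = 2*a/(m + m/a) (K(a, m) = (2*a)/(m + m/a) = 2*a/(m + m/a))
K(-45, -150) + C(-101, 177) = 2*(-45)**2/(-150*(1 - 45)) + (27 + 145*(-101)) = 2*2025*(-1/150)/(-44) + (27 - 14645) = 2*2025*(-1/150)*(-1/44) - 14618 = 27/44 - 14618 = -643165/44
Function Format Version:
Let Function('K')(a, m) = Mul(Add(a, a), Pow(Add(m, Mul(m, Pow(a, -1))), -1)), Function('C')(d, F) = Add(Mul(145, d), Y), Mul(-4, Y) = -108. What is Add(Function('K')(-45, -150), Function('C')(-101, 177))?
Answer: Rational(-643165, 44) ≈ -14617.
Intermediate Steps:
Y = 27 (Y = Mul(Rational(-1, 4), -108) = 27)
Function('C')(d, F) = Add(27, Mul(145, d)) (Function('C')(d, F) = Add(Mul(145, d), 27) = Add(27, Mul(145, d)))
Function('K')(a, m) = Mul(2, a, Pow(Add(m, Mul(m, Pow(a, -1))), -1)) (Function('K')(a, m) = Mul(Mul(2, a), Pow(Add(m, Mul(m, Pow(a, -1))), -1)) = Mul(2, a, Pow(Add(m, Mul(m, Pow(a, -1))), -1)))
Add(Function('K')(-45, -150), Function('C')(-101, 177)) = Add(Mul(2, Pow(-45, 2), Pow(-150, -1), Pow(Add(1, -45), -1)), Add(27, Mul(145, -101))) = Add(Mul(2, 2025, Rational(-1, 150), Pow(-44, -1)), Add(27, -14645)) = Add(Mul(2, 2025, Rational(-1, 150), Rational(-1, 44)), -14618) = Add(Rational(27, 44), -14618) = Rational(-643165, 44)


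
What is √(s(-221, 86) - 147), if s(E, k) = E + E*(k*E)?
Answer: 3*√466662 ≈ 2049.4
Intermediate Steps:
s(E, k) = E + k*E² (s(E, k) = E + E*(E*k) = E + k*E²)
√(s(-221, 86) - 147) = √(-221*(1 - 221*86) - 147) = √(-221*(1 - 19006) - 147) = √(-221*(-19005) - 147) = √(4200105 - 147) = √4199958 = 3*√466662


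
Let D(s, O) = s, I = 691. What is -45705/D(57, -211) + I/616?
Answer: -9371631/11704 ≈ -800.72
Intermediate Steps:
-45705/D(57, -211) + I/616 = -45705/57 + 691/616 = -45705*1/57 + 691*(1/616) = -15235/19 + 691/616 = -9371631/11704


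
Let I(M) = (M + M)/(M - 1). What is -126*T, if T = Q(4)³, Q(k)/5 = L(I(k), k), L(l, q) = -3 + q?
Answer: -15750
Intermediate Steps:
I(M) = 2*M/(-1 + M) (I(M) = (2*M)/(-1 + M) = 2*M/(-1 + M))
Q(k) = -15 + 5*k (Q(k) = 5*(-3 + k) = -15 + 5*k)
T = 125 (T = (-15 + 5*4)³ = (-15 + 20)³ = 5³ = 125)
-126*T = -126*125 = -15750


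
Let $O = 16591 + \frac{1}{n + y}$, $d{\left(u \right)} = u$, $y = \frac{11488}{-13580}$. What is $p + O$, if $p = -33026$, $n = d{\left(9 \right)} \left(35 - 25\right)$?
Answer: $- \frac{4974509535}{302678} \approx -16435.0$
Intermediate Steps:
$y = - \frac{2872}{3395}$ ($y = 11488 \left(- \frac{1}{13580}\right) = - \frac{2872}{3395} \approx -0.84595$)
$n = 90$ ($n = 9 \left(35 - 25\right) = 9 \cdot 10 = 90$)
$O = \frac{5021734093}{302678}$ ($O = 16591 + \frac{1}{90 - \frac{2872}{3395}} = 16591 + \frac{1}{\frac{302678}{3395}} = 16591 + \frac{3395}{302678} = \frac{5021734093}{302678} \approx 16591.0$)
$p + O = -33026 + \frac{5021734093}{302678} = - \frac{4974509535}{302678}$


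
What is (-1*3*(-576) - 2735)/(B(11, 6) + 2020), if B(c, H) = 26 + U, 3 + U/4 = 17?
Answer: -1007/2102 ≈ -0.47907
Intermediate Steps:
U = 56 (U = -12 + 4*17 = -12 + 68 = 56)
B(c, H) = 82 (B(c, H) = 26 + 56 = 82)
(-1*3*(-576) - 2735)/(B(11, 6) + 2020) = (-1*3*(-576) - 2735)/(82 + 2020) = (-3*(-576) - 2735)/2102 = (1728 - 2735)*(1/2102) = -1007*1/2102 = -1007/2102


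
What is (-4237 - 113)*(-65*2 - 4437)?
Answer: 19866450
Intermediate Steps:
(-4237 - 113)*(-65*2 - 4437) = -4350*(-130 - 4437) = -4350*(-4567) = 19866450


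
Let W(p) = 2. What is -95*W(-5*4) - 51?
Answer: -241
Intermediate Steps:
-95*W(-5*4) - 51 = -95*2 - 51 = -190 - 51 = -241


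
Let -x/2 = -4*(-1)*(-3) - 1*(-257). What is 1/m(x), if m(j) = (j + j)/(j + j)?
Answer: 1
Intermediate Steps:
x = -490 (x = -2*(-4*(-1)*(-3) - 1*(-257)) = -2*(4*(-3) + 257) = -2*(-12 + 257) = -2*245 = -490)
m(j) = 1 (m(j) = (2*j)/((2*j)) = (2*j)*(1/(2*j)) = 1)
1/m(x) = 1/1 = 1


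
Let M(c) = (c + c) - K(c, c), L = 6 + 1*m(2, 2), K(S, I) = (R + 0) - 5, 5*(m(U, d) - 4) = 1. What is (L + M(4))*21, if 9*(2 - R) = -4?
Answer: 6538/15 ≈ 435.87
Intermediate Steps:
m(U, d) = 21/5 (m(U, d) = 4 + (1/5)*1 = 4 + 1/5 = 21/5)
R = 22/9 (R = 2 - 1/9*(-4) = 2 + 4/9 = 22/9 ≈ 2.4444)
K(S, I) = -23/9 (K(S, I) = (22/9 + 0) - 5 = 22/9 - 5 = -23/9)
L = 51/5 (L = 6 + 1*(21/5) = 6 + 21/5 = 51/5 ≈ 10.200)
M(c) = 23/9 + 2*c (M(c) = (c + c) - 1*(-23/9) = 2*c + 23/9 = 23/9 + 2*c)
(L + M(4))*21 = (51/5 + (23/9 + 2*4))*21 = (51/5 + (23/9 + 8))*21 = (51/5 + 95/9)*21 = (934/45)*21 = 6538/15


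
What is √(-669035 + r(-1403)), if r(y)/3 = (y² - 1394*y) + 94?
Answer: 2*√2775955 ≈ 3332.2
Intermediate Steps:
r(y) = 282 - 4182*y + 3*y² (r(y) = 3*((y² - 1394*y) + 94) = 3*(94 + y² - 1394*y) = 282 - 4182*y + 3*y²)
√(-669035 + r(-1403)) = √(-669035 + (282 - 4182*(-1403) + 3*(-1403)²)) = √(-669035 + (282 + 5867346 + 3*1968409)) = √(-669035 + (282 + 5867346 + 5905227)) = √(-669035 + 11772855) = √11103820 = 2*√2775955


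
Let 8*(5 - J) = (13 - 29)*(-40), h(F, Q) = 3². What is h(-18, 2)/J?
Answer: -3/25 ≈ -0.12000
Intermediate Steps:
h(F, Q) = 9
J = -75 (J = 5 - (13 - 29)*(-40)/8 = 5 - (-2)*(-40) = 5 - ⅛*640 = 5 - 80 = -75)
h(-18, 2)/J = 9/(-75) = 9*(-1/75) = -3/25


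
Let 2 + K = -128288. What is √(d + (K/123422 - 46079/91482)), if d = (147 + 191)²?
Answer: √3641027874416980765735758/5645445702 ≈ 338.00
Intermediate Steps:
K = -128290 (K = -2 - 128288 = -128290)
d = 114244 (d = 338² = 114244)
√(d + (K/123422 - 46079/91482)) = √(114244 + (-128290/123422 - 46079/91482)) = √(114244 + (-128290*1/123422 - 46079*1/91482)) = √(114244 + (-64145/61711 - 46079/91482)) = √(114244 - 8711694059/5645445702) = √(644949587085229/5645445702) = √3641027874416980765735758/5645445702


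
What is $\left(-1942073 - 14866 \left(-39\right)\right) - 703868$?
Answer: $-2066167$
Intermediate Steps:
$\left(-1942073 - 14866 \left(-39\right)\right) - 703868 = \left(-1942073 - -579774\right) - 703868 = \left(-1942073 + 579774\right) - 703868 = -1362299 - 703868 = -2066167$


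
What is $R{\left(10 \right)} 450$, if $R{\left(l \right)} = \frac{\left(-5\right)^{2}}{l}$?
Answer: $1125$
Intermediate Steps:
$R{\left(l \right)} = \frac{25}{l}$
$R{\left(10 \right)} 450 = \frac{25}{10} \cdot 450 = 25 \cdot \frac{1}{10} \cdot 450 = \frac{5}{2} \cdot 450 = 1125$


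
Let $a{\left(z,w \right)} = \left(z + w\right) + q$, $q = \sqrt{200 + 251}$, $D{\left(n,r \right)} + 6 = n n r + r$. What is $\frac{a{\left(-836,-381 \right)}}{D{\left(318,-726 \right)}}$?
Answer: $\frac{1217}{73416756} - \frac{\sqrt{451}}{73416756} \approx 1.6287 \cdot 10^{-5}$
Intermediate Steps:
$D{\left(n,r \right)} = -6 + r + r n^{2}$ ($D{\left(n,r \right)} = -6 + \left(n n r + r\right) = -6 + \left(n^{2} r + r\right) = -6 + \left(r n^{2} + r\right) = -6 + \left(r + r n^{2}\right) = -6 + r + r n^{2}$)
$q = \sqrt{451} \approx 21.237$
$a{\left(z,w \right)} = w + z + \sqrt{451}$ ($a{\left(z,w \right)} = \left(z + w\right) + \sqrt{451} = \left(w + z\right) + \sqrt{451} = w + z + \sqrt{451}$)
$\frac{a{\left(-836,-381 \right)}}{D{\left(318,-726 \right)}} = \frac{-381 - 836 + \sqrt{451}}{-6 - 726 - 726 \cdot 318^{2}} = \frac{-1217 + \sqrt{451}}{-6 - 726 - 73416024} = \frac{-1217 + \sqrt{451}}{-73416756} = \left(-1217 + \sqrt{451}\right) \left(- \frac{1}{73416756}\right) = \frac{1217}{73416756} - \frac{\sqrt{451}}{73416756}$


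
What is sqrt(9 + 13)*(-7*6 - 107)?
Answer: -149*sqrt(22) ≈ -698.87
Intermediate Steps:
sqrt(9 + 13)*(-7*6 - 107) = sqrt(22)*(-42 - 107) = sqrt(22)*(-149) = -149*sqrt(22)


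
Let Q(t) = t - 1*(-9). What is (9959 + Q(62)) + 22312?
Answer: 32342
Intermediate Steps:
Q(t) = 9 + t (Q(t) = t + 9 = 9 + t)
(9959 + Q(62)) + 22312 = (9959 + (9 + 62)) + 22312 = (9959 + 71) + 22312 = 10030 + 22312 = 32342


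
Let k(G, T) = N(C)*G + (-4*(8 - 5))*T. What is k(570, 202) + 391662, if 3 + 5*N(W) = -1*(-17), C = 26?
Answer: 390834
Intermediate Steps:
N(W) = 14/5 (N(W) = -3/5 + (-1*(-17))/5 = -3/5 + (1/5)*17 = -3/5 + 17/5 = 14/5)
k(G, T) = -12*T + 14*G/5 (k(G, T) = 14*G/5 + (-4*(8 - 5))*T = 14*G/5 + (-4*3)*T = 14*G/5 - 12*T = -12*T + 14*G/5)
k(570, 202) + 391662 = (-12*202 + (14/5)*570) + 391662 = (-2424 + 1596) + 391662 = -828 + 391662 = 390834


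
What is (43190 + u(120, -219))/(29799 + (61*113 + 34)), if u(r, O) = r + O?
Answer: 43091/36726 ≈ 1.1733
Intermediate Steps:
u(r, O) = O + r
(43190 + u(120, -219))/(29799 + (61*113 + 34)) = (43190 + (-219 + 120))/(29799 + (61*113 + 34)) = (43190 - 99)/(29799 + (6893 + 34)) = 43091/(29799 + 6927) = 43091/36726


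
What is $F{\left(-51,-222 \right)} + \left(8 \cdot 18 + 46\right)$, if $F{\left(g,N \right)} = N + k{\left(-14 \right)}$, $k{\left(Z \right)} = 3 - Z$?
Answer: $-15$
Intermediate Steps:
$F{\left(g,N \right)} = 17 + N$ ($F{\left(g,N \right)} = N + \left(3 - -14\right) = N + \left(3 + 14\right) = N + 17 = 17 + N$)
$F{\left(-51,-222 \right)} + \left(8 \cdot 18 + 46\right) = \left(17 - 222\right) + \left(8 \cdot 18 + 46\right) = -205 + \left(144 + 46\right) = -205 + 190 = -15$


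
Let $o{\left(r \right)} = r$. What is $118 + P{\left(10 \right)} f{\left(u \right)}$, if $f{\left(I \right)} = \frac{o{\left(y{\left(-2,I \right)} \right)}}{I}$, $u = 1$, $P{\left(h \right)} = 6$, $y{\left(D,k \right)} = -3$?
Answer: $100$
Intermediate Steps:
$f{\left(I \right)} = - \frac{3}{I}$
$118 + P{\left(10 \right)} f{\left(u \right)} = 118 + 6 \left(- \frac{3}{1}\right) = 118 + 6 \left(\left(-3\right) 1\right) = 118 + 6 \left(-3\right) = 118 - 18 = 100$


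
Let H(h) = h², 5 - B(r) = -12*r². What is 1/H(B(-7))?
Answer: 1/351649 ≈ 2.8437e-6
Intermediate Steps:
B(r) = 5 + 12*r² (B(r) = 5 - (-12)*r² = 5 + 12*r²)
1/H(B(-7)) = 1/((5 + 12*(-7)²)²) = 1/((5 + 12*49)²) = 1/((5 + 588)²) = 1/(593²) = 1/351649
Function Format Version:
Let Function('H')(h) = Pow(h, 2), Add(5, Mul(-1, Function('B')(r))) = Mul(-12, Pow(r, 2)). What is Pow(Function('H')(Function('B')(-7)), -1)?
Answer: Rational(1, 351649) ≈ 2.8437e-6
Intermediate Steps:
Function('B')(r) = Add(5, Mul(12, Pow(r, 2))) (Function('B')(r) = Add(5, Mul(-1, Mul(-12, Pow(r, 2)))) = Add(5, Mul(12, Pow(r, 2))))
Pow(Function('H')(Function('B')(-7)), -1) = Pow(Pow(Add(5, Mul(12, Pow(-7, 2))), 2), -1) = Pow(Pow(Add(5, Mul(12, 49)), 2), -1) = Pow(Pow(Add(5, 588), 2), -1) = Pow(Pow(593, 2), -1) = Pow(351649, -1) = Rational(1, 351649)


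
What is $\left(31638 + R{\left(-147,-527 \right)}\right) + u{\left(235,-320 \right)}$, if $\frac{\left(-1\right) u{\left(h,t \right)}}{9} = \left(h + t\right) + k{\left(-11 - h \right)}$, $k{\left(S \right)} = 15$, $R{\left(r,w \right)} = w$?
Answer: $31741$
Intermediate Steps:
$u{\left(h,t \right)} = -135 - 9 h - 9 t$ ($u{\left(h,t \right)} = - 9 \left(\left(h + t\right) + 15\right) = - 9 \left(15 + h + t\right) = -135 - 9 h - 9 t$)
$\left(31638 + R{\left(-147,-527 \right)}\right) + u{\left(235,-320 \right)} = \left(31638 - 527\right) - -630 = 31111 - -630 = 31111 + 630 = 31741$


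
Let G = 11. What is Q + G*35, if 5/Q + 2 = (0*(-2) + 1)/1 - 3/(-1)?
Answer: 775/2 ≈ 387.50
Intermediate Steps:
Q = 5/2 (Q = 5/(-2 + ((0*(-2) + 1)/1 - 3/(-1))) = 5/(-2 + ((0 + 1)*1 - 3*(-1))) = 5/(-2 + (1*1 + 3)) = 5/(-2 + (1 + 3)) = 5/(-2 + 4) = 5/2 ≈ 2.5000)
Q + G*35 = 5/2 + 11*35 = 5/2 + 385 = 775/2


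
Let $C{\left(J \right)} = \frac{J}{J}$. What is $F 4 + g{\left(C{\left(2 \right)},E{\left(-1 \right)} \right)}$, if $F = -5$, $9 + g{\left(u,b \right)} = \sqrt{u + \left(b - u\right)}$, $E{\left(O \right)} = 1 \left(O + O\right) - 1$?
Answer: $-29 + i \sqrt{3} \approx -29.0 + 1.732 i$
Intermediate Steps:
$E{\left(O \right)} = -1 + 2 O$ ($E{\left(O \right)} = 1 \cdot 2 O - 1 = 2 O - 1 = -1 + 2 O$)
$C{\left(J \right)} = 1$
$g{\left(u,b \right)} = -9 + \sqrt{b}$ ($g{\left(u,b \right)} = -9 + \sqrt{u + \left(b - u\right)} = -9 + \sqrt{b}$)
$F 4 + g{\left(C{\left(2 \right)},E{\left(-1 \right)} \right)} = \left(-5\right) 4 - \left(9 - \sqrt{-1 + 2 \left(-1\right)}\right) = -20 - \left(9 - \sqrt{-1 - 2}\right) = -20 - \left(9 - \sqrt{-3}\right) = -20 - \left(9 - i \sqrt{3}\right) = -29 + i \sqrt{3}$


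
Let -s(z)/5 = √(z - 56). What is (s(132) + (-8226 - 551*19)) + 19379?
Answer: 684 - 10*√19 ≈ 640.41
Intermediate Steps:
s(z) = -5*√(-56 + z) (s(z) = -5*√(z - 56) = -5*√(-56 + z))
(s(132) + (-8226 - 551*19)) + 19379 = (-5*√(-56 + 132) + (-8226 - 551*19)) + 19379 = (-10*√19 + (-8226 - 10469)) + 19379 = (-10*√19 - 18695) + 19379 = (-18695 - 10*√19) + 19379 = 684 - 10*√19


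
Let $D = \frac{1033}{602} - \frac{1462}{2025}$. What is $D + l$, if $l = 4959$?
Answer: $\frac{6046480651}{1219050} \approx 4960.0$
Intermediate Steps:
$D = \frac{1211701}{1219050}$ ($D = 1033 \cdot \frac{1}{602} - \frac{1462}{2025} = \frac{1033}{602} - \frac{1462}{2025} = \frac{1211701}{1219050} \approx 0.99397$)
$D + l = \frac{1211701}{1219050} + 4959 = \frac{6046480651}{1219050}$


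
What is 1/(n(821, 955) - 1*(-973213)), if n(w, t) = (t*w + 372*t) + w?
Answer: 1/2113349 ≈ 4.7318e-7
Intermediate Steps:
n(w, t) = w + 372*t + t*w (n(w, t) = (372*t + t*w) + w = w + 372*t + t*w)
1/(n(821, 955) - 1*(-973213)) = 1/((821 + 372*955 + 955*821) - 1*(-973213)) = 1/((821 + 355260 + 784055) + 973213) = 1/(1140136 + 973213) = 1/2113349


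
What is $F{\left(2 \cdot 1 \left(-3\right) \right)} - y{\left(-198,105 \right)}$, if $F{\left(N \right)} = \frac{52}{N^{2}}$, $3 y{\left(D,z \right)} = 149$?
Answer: $- \frac{434}{9} \approx -48.222$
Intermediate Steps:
$y{\left(D,z \right)} = \frac{149}{3}$ ($y{\left(D,z \right)} = \frac{1}{3} \cdot 149 = \frac{149}{3}$)
$F{\left(N \right)} = \frac{52}{N^{2}}$
$F{\left(2 \cdot 1 \left(-3\right) \right)} - y{\left(-198,105 \right)} = \frac{52}{36} - \frac{149}{3} = 52 \cdot \frac{1}{36} - \frac{149}{3} = \frac{13}{9} - \frac{149}{3} = - \frac{434}{9}$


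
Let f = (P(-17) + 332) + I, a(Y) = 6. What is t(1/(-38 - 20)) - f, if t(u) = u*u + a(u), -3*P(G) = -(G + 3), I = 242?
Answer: -5685157/10092 ≈ -563.33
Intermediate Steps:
P(G) = 1 + G/3 (P(G) = -(-1)*(G + 3)/3 = -(-1)*(3 + G)/3 = -(-3 - G)/3 = 1 + G/3)
t(u) = 6 + u² (t(u) = u*u + 6 = u² + 6 = 6 + u²)
f = 1708/3 (f = ((1 + (⅓)*(-17)) + 332) + 242 = ((1 - 17/3) + 332) + 242 = (-14/3 + 332) + 242 = 982/3 + 242 = 1708/3 ≈ 569.33)
t(1/(-38 - 20)) - f = (6 + (1/(-38 - 20))²) - 1*1708/3 = (6 + (1/(-58))²) - 1708/3 = (6 + (-1/58)²) - 1708/3 = (6 + 1/3364) - 1708/3 = 20185/3364 - 1708/3 = -5685157/10092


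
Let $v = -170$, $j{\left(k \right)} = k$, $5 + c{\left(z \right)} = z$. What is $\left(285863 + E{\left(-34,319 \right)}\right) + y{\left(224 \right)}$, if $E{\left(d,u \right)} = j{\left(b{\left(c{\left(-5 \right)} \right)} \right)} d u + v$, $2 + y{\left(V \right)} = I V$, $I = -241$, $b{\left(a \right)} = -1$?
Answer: $242553$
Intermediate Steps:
$c{\left(z \right)} = -5 + z$
$y{\left(V \right)} = -2 - 241 V$
$E{\left(d,u \right)} = -170 - d u$ ($E{\left(d,u \right)} = - d u - 170 = -170 - d u$)
$\left(285863 + E{\left(-34,319 \right)}\right) + y{\left(224 \right)} = \left(285863 - \left(170 - 10846\right)\right) - 53986 = \left(285863 + \left(-170 + 10846\right)\right) - 53986 = \left(285863 + 10676\right) - 53986 = 296539 - 53986 = 242553$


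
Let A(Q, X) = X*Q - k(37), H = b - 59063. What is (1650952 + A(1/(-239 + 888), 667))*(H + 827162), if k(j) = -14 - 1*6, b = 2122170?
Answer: 3096869749072155/649 ≈ 4.7718e+12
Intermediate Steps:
k(j) = -20 (k(j) = -14 - 6 = -20)
H = 2063107 (H = 2122170 - 59063 = 2063107)
A(Q, X) = 20 + Q*X (A(Q, X) = X*Q - 1*(-20) = Q*X + 20 = 20 + Q*X)
(1650952 + A(1/(-239 + 888), 667))*(H + 827162) = (1650952 + (20 + 667/(-239 + 888)))*(2063107 + 827162) = (1650952 + (20 + 667/649))*2890269 = (1650952 + 13647/649)*2890269 = (1071481495/649)*2890269 = 3096869749072155/649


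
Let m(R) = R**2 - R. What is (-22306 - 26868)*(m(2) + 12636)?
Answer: -621461012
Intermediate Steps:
(-22306 - 26868)*(m(2) + 12636) = (-22306 - 26868)*(2*(-1 + 2) + 12636) = -49174*(2*1 + 12636) = -49174*(2 + 12636) = -49174*12638 = -621461012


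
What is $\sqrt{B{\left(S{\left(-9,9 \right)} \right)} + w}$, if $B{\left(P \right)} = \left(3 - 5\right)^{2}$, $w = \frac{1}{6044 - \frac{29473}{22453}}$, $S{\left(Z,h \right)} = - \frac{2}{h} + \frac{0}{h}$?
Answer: $\frac{\sqrt{73635452450648651}}{135676459} \approx 2.0$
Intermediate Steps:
$S{\left(Z,h \right)} = - \frac{2}{h}$ ($S{\left(Z,h \right)} = - \frac{2}{h} + 0 = - \frac{2}{h}$)
$w = \frac{22453}{135676459}$ ($w = \frac{1}{6044 - \frac{29473}{22453}} = \frac{1}{\frac{135676459}{22453}} = \frac{22453}{135676459} \approx 0.00016549$)
$B{\left(P \right)} = 4$ ($B{\left(P \right)} = \left(-2\right)^{2} = 4$)
$\sqrt{B{\left(S{\left(-9,9 \right)} \right)} + w} = \sqrt{4 + \frac{22453}{135676459}} = \sqrt{\frac{542728289}{135676459}} = \frac{\sqrt{73635452450648651}}{135676459}$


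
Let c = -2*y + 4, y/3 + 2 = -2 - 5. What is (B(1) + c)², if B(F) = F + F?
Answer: 3600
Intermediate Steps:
y = -27 (y = -6 + 3*(-2 - 5) = -6 + 3*(-7) = -6 - 21 = -27)
B(F) = 2*F
c = 58 (c = -2*(-27) + 4 = 54 + 4 = 58)
(B(1) + c)² = (2*1 + 58)² = (2 + 58)² = 60² = 3600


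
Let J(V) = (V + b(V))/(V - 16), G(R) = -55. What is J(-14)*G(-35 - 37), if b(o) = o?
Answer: -154/3 ≈ -51.333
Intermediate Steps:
J(V) = 2*V/(-16 + V) (J(V) = (V + V)/(V - 16) = (2*V)/(-16 + V) = 2*V/(-16 + V))
J(-14)*G(-35 - 37) = (2*(-14)/(-16 - 14))*(-55) = (2*(-14)/(-30))*(-55) = (2*(-14)*(-1/30))*(-55) = (14/15)*(-55) = -154/3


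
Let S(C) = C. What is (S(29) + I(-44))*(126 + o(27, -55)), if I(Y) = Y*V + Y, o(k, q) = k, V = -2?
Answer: 11169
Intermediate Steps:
I(Y) = -Y (I(Y) = Y*(-2) + Y = -2*Y + Y = -Y)
(S(29) + I(-44))*(126 + o(27, -55)) = (29 - 1*(-44))*(126 + 27) = (29 + 44)*153 = 73*153 = 11169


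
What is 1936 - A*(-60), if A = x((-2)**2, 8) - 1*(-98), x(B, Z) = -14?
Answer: 6976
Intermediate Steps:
A = 84 (A = -14 - 1*(-98) = -14 + 98 = 84)
1936 - A*(-60) = 1936 - 84*(-60) = 1936 - 1*(-5040) = 1936 + 5040 = 6976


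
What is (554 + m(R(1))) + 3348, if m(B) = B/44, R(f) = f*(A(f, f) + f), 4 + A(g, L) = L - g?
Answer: 171685/44 ≈ 3901.9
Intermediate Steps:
A(g, L) = -4 + L - g (A(g, L) = -4 + (L - g) = -4 + L - g)
R(f) = f*(-4 + f) (R(f) = f*((-4 + f - f) + f) = f*(-4 + f))
m(B) = B/44 (m(B) = B*(1/44) = B/44)
(554 + m(R(1))) + 3348 = (554 + (1*(-4 + 1))/44) + 3348 = (554 + (1*(-3))/44) + 3348 = (554 + (1/44)*(-3)) + 3348 = (554 - 3/44) + 3348 = 24373/44 + 3348 = 171685/44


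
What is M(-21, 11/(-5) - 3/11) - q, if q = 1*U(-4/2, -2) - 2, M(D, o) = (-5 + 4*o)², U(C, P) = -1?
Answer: 679836/3025 ≈ 224.74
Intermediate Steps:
q = -3 (q = 1*(-1) - 2 = -1 - 2 = -3)
M(-21, 11/(-5) - 3/11) - q = (-5 + 4*(11/(-5) - 3/11))² - 1*(-3) = (-5 + 4*(11*(-⅕) - 3*1/11))² + 3 = (-5 + 4*(-11/5 - 3/11))² + 3 = (-5 + 4*(-136/55))² + 3 = (-5 - 544/55)² + 3 = (-819/55)² + 3 = 670761/3025 + 3 = 679836/3025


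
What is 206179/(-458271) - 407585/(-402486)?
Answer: 34600074847/61482553902 ≈ 0.56276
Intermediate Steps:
206179/(-458271) - 407585/(-402486) = 206179*(-1/458271) - 407585*(-1/402486) = -206179/458271 + 407585/402486 = 34600074847/61482553902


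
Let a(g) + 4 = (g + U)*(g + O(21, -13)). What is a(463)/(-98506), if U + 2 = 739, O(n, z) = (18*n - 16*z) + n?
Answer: -641998/49253 ≈ -13.035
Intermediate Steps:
O(n, z) = -16*z + 19*n (O(n, z) = (-16*z + 18*n) + n = -16*z + 19*n)
U = 737 (U = -2 + 739 = 737)
a(g) = -4 + (607 + g)*(737 + g) (a(g) = -4 + (g + 737)*(g + (-16*(-13) + 19*21)) = -4 + (737 + g)*(g + (208 + 399)) = -4 + (737 + g)*(g + 607) = -4 + (737 + g)*(607 + g) = -4 + (607 + g)*(737 + g))
a(463)/(-98506) = (447355 + 463**2 + 1344*463)/(-98506) = (447355 + 214369 + 622272)*(-1/98506) = 1283996*(-1/98506) = -641998/49253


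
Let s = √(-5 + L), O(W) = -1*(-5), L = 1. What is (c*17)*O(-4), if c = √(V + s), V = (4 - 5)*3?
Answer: 85*√(-3 + 2*I) ≈ 46.771 + 154.48*I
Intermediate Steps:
V = -3 (V = -1*3 = -3)
O(W) = 5
s = 2*I (s = √(-5 + 1) = √(-4) = 2*I ≈ 2.0*I)
c = √(-3 + 2*I) ≈ 0.55025 + 1.8174*I
(c*17)*O(-4) = (√(-3 + 2*I)*17)*5 = (17*√(-3 + 2*I))*5 = 85*√(-3 + 2*I)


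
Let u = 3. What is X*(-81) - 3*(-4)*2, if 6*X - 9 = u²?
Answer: -219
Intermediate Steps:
X = 3 (X = 3/2 + (⅙)*3² = 3/2 + (⅙)*9 = 3/2 + 3/2 = 3)
X*(-81) - 3*(-4)*2 = 3*(-81) - 3*(-4)*2 = -243 + 12*2 = -243 + 24 = -219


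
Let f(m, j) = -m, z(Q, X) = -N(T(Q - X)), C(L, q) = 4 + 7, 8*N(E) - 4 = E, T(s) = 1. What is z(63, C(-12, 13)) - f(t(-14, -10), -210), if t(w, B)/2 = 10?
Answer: 155/8 ≈ 19.375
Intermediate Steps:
t(w, B) = 20 (t(w, B) = 2*10 = 20)
N(E) = 1/2 + E/8
C(L, q) = 11
z(Q, X) = -5/8 (z(Q, X) = -(1/2 + (1/8)*1) = -(1/2 + 1/8) = -1*5/8 = -5/8)
z(63, C(-12, 13)) - f(t(-14, -10), -210) = -5/8 - (-1)*20 = -5/8 - 1*(-20) = -5/8 + 20 = 155/8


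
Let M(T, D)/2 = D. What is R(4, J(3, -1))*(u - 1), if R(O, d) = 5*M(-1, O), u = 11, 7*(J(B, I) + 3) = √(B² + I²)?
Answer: 400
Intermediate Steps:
J(B, I) = -3 + √(B² + I²)/7
M(T, D) = 2*D
R(O, d) = 10*O (R(O, d) = 5*(2*O) = 10*O)
R(4, J(3, -1))*(u - 1) = (10*4)*(11 - 1) = 40*10 = 400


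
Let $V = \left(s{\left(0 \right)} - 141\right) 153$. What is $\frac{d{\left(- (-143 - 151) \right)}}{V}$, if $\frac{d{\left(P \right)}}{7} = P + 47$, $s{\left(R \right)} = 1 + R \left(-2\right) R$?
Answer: $- \frac{341}{3060} \approx -0.11144$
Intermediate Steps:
$s{\left(R \right)} = 1 - 2 R^{2}$ ($s{\left(R \right)} = 1 + - 2 R R = 1 - 2 R^{2}$)
$d{\left(P \right)} = 329 + 7 P$ ($d{\left(P \right)} = 7 \left(P + 47\right) = 7 \left(47 + P\right) = 329 + 7 P$)
$V = -21420$ ($V = \left(\left(1 - 2 \cdot 0^{2}\right) - 141\right) 153 = \left(\left(1 - 0\right) - 141\right) 153 = \left(\left(1 + 0\right) - 141\right) 153 = \left(1 - 141\right) 153 = \left(-140\right) 153 = -21420$)
$\frac{d{\left(- (-143 - 151) \right)}}{V} = \frac{329 + 7 \left(- (-143 - 151)\right)}{-21420} = \left(329 + 7 \left(\left(-1\right) \left(-294\right)\right)\right) \left(- \frac{1}{21420}\right) = \left(329 + 7 \cdot 294\right) \left(- \frac{1}{21420}\right) = \left(329 + 2058\right) \left(- \frac{1}{21420}\right) = 2387 \left(- \frac{1}{21420}\right) = - \frac{341}{3060}$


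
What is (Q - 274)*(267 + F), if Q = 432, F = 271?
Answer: 85004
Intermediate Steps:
(Q - 274)*(267 + F) = (432 - 274)*(267 + 271) = 158*538 = 85004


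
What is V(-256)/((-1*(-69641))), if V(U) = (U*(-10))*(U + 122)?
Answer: -343040/69641 ≈ -4.9258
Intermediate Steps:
V(U) = -10*U*(122 + U) (V(U) = (-10*U)*(122 + U) = -10*U*(122 + U))
V(-256)/((-1*(-69641))) = (-10*(-256)*(122 - 256))/((-1*(-69641))) = -10*(-256)*(-134)/69641 = -343040*1/69641 = -343040/69641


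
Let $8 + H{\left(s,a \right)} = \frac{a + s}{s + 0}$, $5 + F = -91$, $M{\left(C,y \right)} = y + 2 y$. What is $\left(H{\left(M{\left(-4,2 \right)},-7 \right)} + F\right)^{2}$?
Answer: $\frac{390625}{36} \approx 10851.0$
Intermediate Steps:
$M{\left(C,y \right)} = 3 y$
$F = -96$ ($F = -5 - 91 = -96$)
$H{\left(s,a \right)} = -8 + \frac{a + s}{s}$ ($H{\left(s,a \right)} = -8 + \frac{a + s}{s + 0} = -8 + \frac{a + s}{s}$)
$\left(H{\left(M{\left(-4,2 \right)},-7 \right)} + F\right)^{2} = \left(\left(-7 - \frac{7}{3 \cdot 2}\right) - 96\right)^{2} = \left(\left(-7 - \frac{7}{6}\right) - 96\right)^{2} = \left(- \frac{49}{6} - 96\right)^{2} = \left(- \frac{625}{6}\right)^{2} = \frac{390625}{36}$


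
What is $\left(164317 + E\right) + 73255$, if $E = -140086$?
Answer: $97486$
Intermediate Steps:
$\left(164317 + E\right) + 73255 = \left(164317 - 140086\right) + 73255 = 24231 + 73255 = 97486$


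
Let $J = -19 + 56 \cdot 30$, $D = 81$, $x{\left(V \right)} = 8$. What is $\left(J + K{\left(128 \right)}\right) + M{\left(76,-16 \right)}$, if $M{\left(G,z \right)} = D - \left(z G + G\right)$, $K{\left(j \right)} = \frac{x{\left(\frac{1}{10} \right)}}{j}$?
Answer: $\frac{46113}{16} \approx 2882.1$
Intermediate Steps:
$K{\left(j \right)} = \frac{8}{j}$
$J = 1661$ ($J = -19 + 1680 = 1661$)
$M{\left(G,z \right)} = 81 - G - G z$ ($M{\left(G,z \right)} = 81 - \left(z G + G\right) = 81 - \left(G z + G\right) = 81 - \left(G + G z\right) = 81 - G - G z$)
$\left(J + K{\left(128 \right)}\right) + M{\left(76,-16 \right)} = \left(1661 + \frac{8}{128}\right) - \left(-5 - 1216\right) = \left(1661 + 8 \cdot \frac{1}{128}\right) + \left(81 - 76 + 1216\right) = \left(1661 + \frac{1}{16}\right) + 1221 = \frac{26577}{16} + 1221 = \frac{46113}{16}$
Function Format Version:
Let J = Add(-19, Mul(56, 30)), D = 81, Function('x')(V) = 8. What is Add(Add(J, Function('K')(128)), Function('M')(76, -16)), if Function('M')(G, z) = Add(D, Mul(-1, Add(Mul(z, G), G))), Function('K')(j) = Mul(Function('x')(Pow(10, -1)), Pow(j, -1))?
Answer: Rational(46113, 16) ≈ 2882.1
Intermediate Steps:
Function('K')(j) = Mul(8, Pow(j, -1))
J = 1661 (J = Add(-19, 1680) = 1661)
Function('M')(G, z) = Add(81, Mul(-1, G), Mul(-1, G, z)) (Function('M')(G, z) = Add(81, Mul(-1, Add(Mul(z, G), G))) = Add(81, Mul(-1, Add(Mul(G, z), G))) = Add(81, Mul(-1, Add(G, Mul(G, z)))) = Add(81, Add(Mul(-1, G), Mul(-1, G, z))) = Add(81, Mul(-1, G), Mul(-1, G, z)))
Add(Add(J, Function('K')(128)), Function('M')(76, -16)) = Add(Add(1661, Mul(8, Pow(128, -1))), Add(81, Mul(-1, 76), Mul(-1, 76, -16))) = Add(Add(1661, Mul(8, Rational(1, 128))), Add(81, -76, 1216)) = Add(Add(1661, Rational(1, 16)), 1221) = Add(Rational(26577, 16), 1221) = Rational(46113, 16)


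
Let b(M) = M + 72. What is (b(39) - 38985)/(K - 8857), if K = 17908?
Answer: -12958/3017 ≈ -4.2950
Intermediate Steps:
b(M) = 72 + M
(b(39) - 38985)/(K - 8857) = ((72 + 39) - 38985)/(17908 - 8857) = (111 - 38985)/9051 = -38874*1/9051 = -12958/3017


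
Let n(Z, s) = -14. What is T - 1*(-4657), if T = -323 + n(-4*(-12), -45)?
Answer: 4320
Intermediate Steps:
T = -337 (T = -323 - 14 = -337)
T - 1*(-4657) = -337 - 1*(-4657) = -337 + 4657 = 4320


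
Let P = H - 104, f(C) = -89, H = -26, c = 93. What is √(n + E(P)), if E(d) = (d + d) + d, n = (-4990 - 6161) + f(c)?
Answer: I*√11630 ≈ 107.84*I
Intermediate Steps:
n = -11240 (n = (-4990 - 6161) - 89 = -11151 - 89 = -11240)
P = -130 (P = -26 - 104 = -130)
E(d) = 3*d (E(d) = 2*d + d = 3*d)
√(n + E(P)) = √(-11240 + 3*(-130)) = √(-11240 - 390) = √(-11630) = I*√11630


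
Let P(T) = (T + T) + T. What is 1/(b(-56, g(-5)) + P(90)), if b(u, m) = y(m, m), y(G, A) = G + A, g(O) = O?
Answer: 1/260 ≈ 0.0038462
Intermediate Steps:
P(T) = 3*T (P(T) = 2*T + T = 3*T)
y(G, A) = A + G
b(u, m) = 2*m (b(u, m) = m + m = 2*m)
1/(b(-56, g(-5)) + P(90)) = 1/(2*(-5) + 3*90) = 1/(-10 + 270) = 1/260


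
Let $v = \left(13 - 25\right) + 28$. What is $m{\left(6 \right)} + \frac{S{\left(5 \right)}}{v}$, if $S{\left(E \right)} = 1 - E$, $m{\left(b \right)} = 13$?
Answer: $\frac{51}{4} \approx 12.75$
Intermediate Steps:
$v = 16$ ($v = -12 + 28 = 16$)
$m{\left(6 \right)} + \frac{S{\left(5 \right)}}{v} = 13 + \frac{1 - 5}{16} = 13 + \left(1 - 5\right) \frac{1}{16} = 13 - \frac{1}{4} = \frac{51}{4}$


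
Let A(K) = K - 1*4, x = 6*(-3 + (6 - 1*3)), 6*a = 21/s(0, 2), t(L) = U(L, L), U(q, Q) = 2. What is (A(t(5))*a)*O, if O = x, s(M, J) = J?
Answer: 0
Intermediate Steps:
t(L) = 2
a = 7/4 (a = (21/2)/6 = (21*(1/2))/6 = (1/6)*(21/2) = 7/4 ≈ 1.7500)
x = 0 (x = 6*(-3 + (6 - 3)) = 6*(-3 + 3) = 6*0 = 0)
A(K) = -4 + K (A(K) = K - 4 = -4 + K)
O = 0
(A(t(5))*a)*O = ((-4 + 2)*(7/4))*0 = -2*7/4*0 = -7/2*0 = 0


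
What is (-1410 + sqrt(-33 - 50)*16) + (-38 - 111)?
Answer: -1559 + 16*I*sqrt(83) ≈ -1559.0 + 145.77*I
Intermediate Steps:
(-1410 + sqrt(-33 - 50)*16) + (-38 - 111) = (-1410 + sqrt(-83)*16) - 149 = (-1410 + (I*sqrt(83))*16) - 149 = (-1410 + 16*I*sqrt(83)) - 149 = -1559 + 16*I*sqrt(83)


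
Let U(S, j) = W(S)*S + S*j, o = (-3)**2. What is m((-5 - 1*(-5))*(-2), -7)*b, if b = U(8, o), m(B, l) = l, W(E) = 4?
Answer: -728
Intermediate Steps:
o = 9
U(S, j) = 4*S + S*j
b = 104 (b = 8*(4 + 9) = 8*13 = 104)
m((-5 - 1*(-5))*(-2), -7)*b = -7*104 = -728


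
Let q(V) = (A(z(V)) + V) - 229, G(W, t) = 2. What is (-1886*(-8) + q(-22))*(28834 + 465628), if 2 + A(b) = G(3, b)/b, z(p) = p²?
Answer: 887576843401/121 ≈ 7.3353e+9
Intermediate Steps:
A(b) = -2 + 2/b
q(V) = -231 + V + 2/V² (q(V) = ((-2 + 2/(V²)) + V) - 229 = ((-2 + 2/V²) + V) - 229 = (-2 + V + 2/V²) - 229 = -231 + V + 2/V²)
(-1886*(-8) + q(-22))*(28834 + 465628) = (-1886*(-8) + (-231 - 22 + 2/(-22)²))*(28834 + 465628) = (15088 + (-231 - 22 + 2*(1/484)))*494462 = (15088 + (-231 - 22 + 1/242))*494462 = (15088 - 61225/242)*494462 = (3590071/242)*494462 = 887576843401/121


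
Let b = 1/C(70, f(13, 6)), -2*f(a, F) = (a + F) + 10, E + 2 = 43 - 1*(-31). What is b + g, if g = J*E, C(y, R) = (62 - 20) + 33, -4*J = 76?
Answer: -102599/75 ≈ -1368.0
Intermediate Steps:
E = 72 (E = -2 + (43 - 1*(-31)) = -2 + (43 + 31) = -2 + 74 = 72)
J = -19 (J = -1/4*76 = -19)
f(a, F) = -5 - F/2 - a/2 (f(a, F) = -((a + F) + 10)/2 = -((F + a) + 10)/2 = -(10 + F + a)/2 = -5 - F/2 - a/2)
C(y, R) = 75 (C(y, R) = 42 + 33 = 75)
g = -1368 (g = -19*72 = -1368)
b = 1/75 ≈ 0.013333
b + g = 1/75 - 1368 = -102599/75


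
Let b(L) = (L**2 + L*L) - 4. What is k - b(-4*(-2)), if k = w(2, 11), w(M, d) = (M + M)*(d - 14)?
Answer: -136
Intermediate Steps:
b(L) = -4 + 2*L**2 (b(L) = (L**2 + L**2) - 4 = 2*L**2 - 4 = -4 + 2*L**2)
w(M, d) = 2*M*(-14 + d) (w(M, d) = (2*M)*(-14 + d) = 2*M*(-14 + d))
k = -12 (k = 2*2*(-14 + 11) = 2*2*(-3) = -12)
k - b(-4*(-2)) = -12 - (-4 + 2*(-4*(-2))**2) = -12 - (-4 + 2*8**2) = -12 - (-4 + 2*64) = -12 - (-4 + 128) = -12 - 1*124 = -12 - 124 = -136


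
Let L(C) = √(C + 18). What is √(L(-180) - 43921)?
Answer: √(-43921 + 9*I*√2) ≈ 0.03 + 209.57*I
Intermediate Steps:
L(C) = √(18 + C)
√(L(-180) - 43921) = √(√(18 - 180) - 43921) = √(√(-162) - 43921) = √(9*I*√2 - 43921) = √(-43921 + 9*I*√2)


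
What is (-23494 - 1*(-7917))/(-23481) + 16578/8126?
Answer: 257923360/95403303 ≈ 2.7035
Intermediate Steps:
(-23494 - 1*(-7917))/(-23481) + 16578/8126 = (-23494 + 7917)*(-1/23481) + 16578*(1/8126) = -15577*(-1/23481) + 8289/4063 = 15577/23481 + 8289/4063 = 257923360/95403303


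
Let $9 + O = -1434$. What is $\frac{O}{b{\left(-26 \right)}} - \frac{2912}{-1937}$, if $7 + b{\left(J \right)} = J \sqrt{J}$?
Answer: $\frac{1817683}{875375} - \frac{12506 i \sqrt{26}}{5875} \approx 2.0765 - 10.854 i$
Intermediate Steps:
$O = -1443$ ($O = -9 - 1434 = -1443$)
$b{\left(J \right)} = -7 + J^{\frac{3}{2}}$ ($b{\left(J \right)} = -7 + J \sqrt{J} = -7 + J^{\frac{3}{2}}$)
$\frac{O}{b{\left(-26 \right)}} - \frac{2912}{-1937} = - \frac{1443}{-7 + \left(-26\right)^{\frac{3}{2}}} - \frac{2912}{-1937} = - \frac{1443}{-7 - 26 i \sqrt{26}} - - \frac{224}{149} = - \frac{1443}{-7 - 26 i \sqrt{26}} + \frac{224}{149} = \frac{224}{149} - \frac{1443}{-7 - 26 i \sqrt{26}}$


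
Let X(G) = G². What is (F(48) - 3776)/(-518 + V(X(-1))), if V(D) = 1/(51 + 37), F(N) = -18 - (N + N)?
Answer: 342320/45583 ≈ 7.5098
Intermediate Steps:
F(N) = -18 - 2*N
V(D) = 1/88
(F(48) - 3776)/(-518 + V(X(-1))) = ((-18 - 2*48) - 3776)/(-518 + 1/88) = ((-18 - 96) - 3776)/(-45583/88) = (-114 - 3776)*(-88/45583) = -3890*(-88/45583) = 342320/45583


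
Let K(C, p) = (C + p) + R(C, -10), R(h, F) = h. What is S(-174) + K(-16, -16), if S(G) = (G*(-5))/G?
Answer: -53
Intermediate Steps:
S(G) = -5 (S(G) = (-5*G)/G = -5)
K(C, p) = p + 2*C (K(C, p) = (C + p) + C = p + 2*C)
S(-174) + K(-16, -16) = -5 + (-16 + 2*(-16)) = -5 + (-16 - 32) = -5 - 48 = -53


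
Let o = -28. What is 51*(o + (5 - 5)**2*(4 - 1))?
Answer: -1428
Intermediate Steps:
51*(o + (5 - 5)**2*(4 - 1)) = 51*(-28 + (5 - 5)**2*(4 - 1)) = 51*(-28 + 0**2*3) = 51*(-28 + 0*3) = 51*(-28 + 0) = 51*(-28) = -1428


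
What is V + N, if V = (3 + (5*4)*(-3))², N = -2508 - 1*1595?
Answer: -854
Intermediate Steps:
N = -4103 (N = -2508 - 1595 = -4103)
V = 3249 (V = (3 + 20*(-3))² = (3 - 60)² = (-57)² = 3249)
V + N = 3249 - 4103 = -854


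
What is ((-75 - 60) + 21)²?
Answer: 12996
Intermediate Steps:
((-75 - 60) + 21)² = (-135 + 21)² = (-114)² = 12996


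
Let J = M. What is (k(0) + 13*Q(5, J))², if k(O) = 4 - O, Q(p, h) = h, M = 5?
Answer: 4761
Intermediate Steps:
J = 5
(k(0) + 13*Q(5, J))² = ((4 - 1*0) + 13*5)² = ((4 + 0) + 65)² = (4 + 65)² = 69² = 4761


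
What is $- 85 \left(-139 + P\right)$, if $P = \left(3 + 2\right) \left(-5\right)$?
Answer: $13940$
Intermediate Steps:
$P = -25$ ($P = 5 \left(-5\right) = -25$)
$- 85 \left(-139 + P\right) = - 85 \left(-139 - 25\right) = \left(-85\right) \left(-164\right) = 13940$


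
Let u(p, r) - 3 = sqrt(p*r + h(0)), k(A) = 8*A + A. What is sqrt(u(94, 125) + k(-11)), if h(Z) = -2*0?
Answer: sqrt(-96 + 5*sqrt(470)) ≈ 3.5210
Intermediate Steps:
h(Z) = 0
k(A) = 9*A
u(p, r) = 3 + sqrt(p*r) (u(p, r) = 3 + sqrt(p*r + 0) = 3 + sqrt(p*r))
sqrt(u(94, 125) + k(-11)) = sqrt((3 + sqrt(94*125)) + 9*(-11)) = sqrt((3 + sqrt(11750)) - 99) = sqrt((3 + 5*sqrt(470)) - 99) = sqrt(-96 + 5*sqrt(470))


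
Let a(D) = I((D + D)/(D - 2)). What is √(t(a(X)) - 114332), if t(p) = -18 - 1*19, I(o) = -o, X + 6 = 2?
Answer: I*√114369 ≈ 338.19*I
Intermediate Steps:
X = -4 (X = -6 + 2 = -4)
a(D) = -2*D/(-2 + D) (a(D) = -(D + D)/(D - 2) = -2*D/(-2 + D))
t(p) = -37 (t(p) = -18 - 19 = -37)
√(t(a(X)) - 114332) = √(-37 - 114332) = √(-114369) = I*√114369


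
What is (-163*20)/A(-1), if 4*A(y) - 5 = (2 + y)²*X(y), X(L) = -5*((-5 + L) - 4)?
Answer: -2608/11 ≈ -237.09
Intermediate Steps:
X(L) = 45 - 5*L (X(L) = -5*(-9 + L) = 45 - 5*L)
A(y) = 5/4 + (2 + y)²*(45 - 5*y)/4 (A(y) = 5/4 + ((2 + y)²*(45 - 5*y))/4 = 5/4 + (2 + y)²*(45 - 5*y)/4)
(-163*20)/A(-1) = (-163*20)/(5/4 + 5*(2 - 1)²*(9 - 1*(-1))/4) = -3260/(5/4 + (5/4)*1²*(9 + 1)) = -3260/(5/4 + (5/4)*1*10) = -3260/(5/4 + 25/2) = -3260/55/4 = -3260*4/55 = -2608/11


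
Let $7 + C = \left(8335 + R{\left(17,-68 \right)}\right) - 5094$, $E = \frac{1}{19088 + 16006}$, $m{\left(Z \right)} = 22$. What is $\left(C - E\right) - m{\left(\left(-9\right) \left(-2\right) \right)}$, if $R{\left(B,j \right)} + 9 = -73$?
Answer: $\frac{109844219}{35094} \approx 3130.0$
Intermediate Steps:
$E = \frac{1}{35094} \approx 2.8495 \cdot 10^{-5}$
$R{\left(B,j \right)} = -82$ ($R{\left(B,j \right)} = -9 - 73 = -82$)
$C = 3152$ ($C = -7 + \left(\left(8335 - 82\right) - 5094\right) = -7 + \left(8253 - 5094\right) = -7 + 3159 = 3152$)
$\left(C - E\right) - m{\left(\left(-9\right) \left(-2\right) \right)} = \left(3152 - \frac{1}{35094}\right) - 22 = \frac{110616287}{35094} - 22 = \frac{109844219}{35094}$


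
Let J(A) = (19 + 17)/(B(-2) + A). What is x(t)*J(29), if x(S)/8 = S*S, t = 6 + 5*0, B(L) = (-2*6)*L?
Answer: 10368/53 ≈ 195.62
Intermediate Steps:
B(L) = -12*L
t = 6 (t = 6 + 0 = 6)
x(S) = 8*S**2 (x(S) = 8*(S*S) = 8*S**2)
J(A) = 36/(24 + A) (J(A) = (19 + 17)/(-12*(-2) + A) = 36/(24 + A))
x(t)*J(29) = (8*6**2)*(36/(24 + 29)) = (8*36)*(36/53) = 288*(36*(1/53)) = 288*(36/53) = 10368/53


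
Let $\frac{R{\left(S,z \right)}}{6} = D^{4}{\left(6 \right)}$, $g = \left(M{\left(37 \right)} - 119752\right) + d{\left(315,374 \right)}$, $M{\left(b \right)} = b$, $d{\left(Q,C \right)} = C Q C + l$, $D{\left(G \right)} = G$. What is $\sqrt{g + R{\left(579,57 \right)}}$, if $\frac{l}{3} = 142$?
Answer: $\sqrt{43949427} \approx 6629.4$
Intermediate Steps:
$l = 426$ ($l = 3 \cdot 142 = 426$)
$d{\left(Q,C \right)} = 426 + Q C^{2}$ ($d{\left(Q,C \right)} = C Q C + 426 = Q C^{2} + 426 = 426 + Q C^{2}$)
$g = 43941651$ ($g = \left(37 - 119752\right) + \left(426 + 315 \cdot 374^{2}\right) = -119715 + \left(426 + 315 \cdot 139876\right) = -119715 + \left(426 + 44060940\right) = -119715 + 44061366 = 43941651$)
$R{\left(S,z \right)} = 7776$ ($R{\left(S,z \right)} = 6 \cdot 6^{4} = 6 \cdot 1296 = 7776$)
$\sqrt{g + R{\left(579,57 \right)}} = \sqrt{43941651 + 7776} = \sqrt{43949427}$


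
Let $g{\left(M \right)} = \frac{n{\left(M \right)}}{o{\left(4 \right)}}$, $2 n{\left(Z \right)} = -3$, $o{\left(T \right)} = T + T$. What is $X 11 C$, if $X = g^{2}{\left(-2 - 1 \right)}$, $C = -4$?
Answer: $- \frac{99}{64} \approx -1.5469$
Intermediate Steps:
$o{\left(T \right)} = 2 T$
$n{\left(Z \right)} = - \frac{3}{2}$ ($n{\left(Z \right)} = \frac{1}{2} \left(-3\right) = - \frac{3}{2}$)
$g{\left(M \right)} = - \frac{3}{16}$ ($g{\left(M \right)} = - \frac{3}{2 \cdot 2 \cdot 4} = - \frac{3}{2 \cdot 8} = \left(- \frac{3}{2}\right) \frac{1}{8} = - \frac{3}{16}$)
$X = \frac{9}{256}$ ($X = \left(- \frac{3}{16}\right)^{2} = \frac{9}{256} \approx 0.035156$)
$X 11 C = \frac{9}{256} \cdot 11 \left(-4\right) = \frac{99}{256} \left(-4\right) = - \frac{99}{64}$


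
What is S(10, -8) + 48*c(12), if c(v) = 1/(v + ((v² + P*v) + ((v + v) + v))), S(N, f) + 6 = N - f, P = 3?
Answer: 232/19 ≈ 12.211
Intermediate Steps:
S(N, f) = -6 + N - f (S(N, f) = -6 + (N - f) = -6 + N - f)
c(v) = 1/(v² + 7*v) (c(v) = 1/(v + ((v² + 3*v) + ((v + v) + v))) = 1/(v + ((v² + 3*v) + (2*v + v))) = 1/(v + ((v² + 3*v) + 3*v)) = 1/(v + (v² + 6*v)) = 1/(v² + 7*v))
S(10, -8) + 48*c(12) = (-6 + 10 - 1*(-8)) + 48*(1/(12*(7 + 12))) = (-6 + 10 + 8) + 48*((1/12)/19) = 12 + 48*((1/12)*(1/19)) = 12 + 48*(1/228) = 12 + 4/19 = 232/19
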